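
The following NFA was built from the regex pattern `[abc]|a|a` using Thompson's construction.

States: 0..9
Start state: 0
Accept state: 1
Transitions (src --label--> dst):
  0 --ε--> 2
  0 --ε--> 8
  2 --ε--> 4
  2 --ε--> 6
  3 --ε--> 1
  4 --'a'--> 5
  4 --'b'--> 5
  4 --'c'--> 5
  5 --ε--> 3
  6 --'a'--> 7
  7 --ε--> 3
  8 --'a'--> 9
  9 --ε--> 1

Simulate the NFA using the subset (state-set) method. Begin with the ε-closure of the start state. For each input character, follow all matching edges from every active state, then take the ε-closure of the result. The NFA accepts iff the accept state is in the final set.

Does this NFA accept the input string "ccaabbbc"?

Answer: REJECT

Trace:
initial (ε-close {0}): {0,2,4,6,8}
'c' @ 1: {1,3,5}  ✓accept
'c' @ 2: {}  — dead — no transitions
rest 'aabbbc' ignored (set empty)
end set {} — state 1 not in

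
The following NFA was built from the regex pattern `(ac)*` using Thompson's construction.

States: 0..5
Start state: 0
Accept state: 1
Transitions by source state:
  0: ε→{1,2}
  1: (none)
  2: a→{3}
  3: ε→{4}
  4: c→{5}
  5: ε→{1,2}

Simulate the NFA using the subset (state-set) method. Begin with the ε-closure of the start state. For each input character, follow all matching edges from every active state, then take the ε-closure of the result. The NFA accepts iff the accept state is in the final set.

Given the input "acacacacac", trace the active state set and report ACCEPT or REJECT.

Answer: ACCEPT

Steps:
start: ε-closure({0}) = {0,1,2}
'a' @ 1: {3,4}
'c' @ 2: {1,2,5}  (accept∈set)
'a' @ 3: {3,4}
'c' @ 4: {1,2,5}  (accept∈set)
'a' @ 5: {3,4}
'c' @ 6: {1,2,5}  (accept∈set)
'a' @ 7: {3,4}
'c' @ 8: {1,2,5}  (accept∈set)
'a' @ 9: {3,4}
'c' @ 10: {1,2,5}  (accept∈set)
end set {1,2,5} — state 1 in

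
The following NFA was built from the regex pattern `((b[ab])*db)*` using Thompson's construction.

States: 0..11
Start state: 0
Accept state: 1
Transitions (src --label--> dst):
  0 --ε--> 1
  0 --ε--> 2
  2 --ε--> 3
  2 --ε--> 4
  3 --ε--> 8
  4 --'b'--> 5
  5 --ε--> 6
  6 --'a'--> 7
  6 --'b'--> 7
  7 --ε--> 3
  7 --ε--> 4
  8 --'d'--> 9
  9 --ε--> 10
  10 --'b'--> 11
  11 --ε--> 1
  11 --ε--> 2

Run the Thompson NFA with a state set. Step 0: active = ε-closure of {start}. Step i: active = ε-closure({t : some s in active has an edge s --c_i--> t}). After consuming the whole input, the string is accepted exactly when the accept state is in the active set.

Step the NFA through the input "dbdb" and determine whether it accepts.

Answer: ACCEPT

Steps:
S₀ = ε-closure({0}) = {0,1,2,3,4,8}
'd' @ 1: {9,10}
'b' @ 2: {1,2,3,4,8,11}  (accept∈set)
'd' @ 3: {9,10}
'b' @ 4: {1,2,3,4,8,11}  (accept∈set)
final: {1,2,3,4,8,11}; accept 1 in set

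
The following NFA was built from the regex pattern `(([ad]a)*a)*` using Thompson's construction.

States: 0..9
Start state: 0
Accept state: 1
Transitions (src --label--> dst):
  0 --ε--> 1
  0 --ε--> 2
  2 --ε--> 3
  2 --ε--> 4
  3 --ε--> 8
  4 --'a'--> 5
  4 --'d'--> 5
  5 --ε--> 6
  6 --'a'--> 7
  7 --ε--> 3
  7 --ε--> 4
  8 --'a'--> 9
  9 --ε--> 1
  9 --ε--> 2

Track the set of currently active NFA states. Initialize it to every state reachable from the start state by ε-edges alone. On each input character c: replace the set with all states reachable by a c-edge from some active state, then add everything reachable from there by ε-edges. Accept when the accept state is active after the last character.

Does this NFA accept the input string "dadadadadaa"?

start: ε-closure({0}) = {0,1,2,3,4,8}
'd' @ 1: {5,6}
'a' @ 2: {3,4,7,8}
'd' @ 3: {5,6}
'a' @ 4: {3,4,7,8}
'd' @ 5: {5,6}
'a' @ 6: {3,4,7,8}
'd' @ 7: {5,6}
'a' @ 8: {3,4,7,8}
'd' @ 9: {5,6}
'a' @ 10: {3,4,7,8}
'a' @ 11: {1,2,3,4,5,6,8,9}  (accept∈set)
end set {1,2,3,4,5,6,8,9} — state 1 in

Answer: ACCEPT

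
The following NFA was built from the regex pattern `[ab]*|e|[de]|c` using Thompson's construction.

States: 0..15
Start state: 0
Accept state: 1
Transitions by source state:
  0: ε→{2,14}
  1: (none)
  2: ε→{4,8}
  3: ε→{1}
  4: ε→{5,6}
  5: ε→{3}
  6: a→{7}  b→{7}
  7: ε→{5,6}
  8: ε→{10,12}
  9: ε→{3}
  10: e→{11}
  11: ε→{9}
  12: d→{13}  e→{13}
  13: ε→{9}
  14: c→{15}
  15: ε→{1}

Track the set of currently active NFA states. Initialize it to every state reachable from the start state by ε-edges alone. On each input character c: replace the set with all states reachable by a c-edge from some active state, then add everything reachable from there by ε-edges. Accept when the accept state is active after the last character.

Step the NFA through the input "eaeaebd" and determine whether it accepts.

Answer: REJECT

Trace:
start: ε-closure({0}) = {0,1,2,3,4,5,6,8,10,12,14}
'e' @ 1: {1,3,9,11,13}  ✓accept
'a' @ 2: {}  — no active states
rest 'eaebd' ignored (set empty)
end set {} — state 1 not in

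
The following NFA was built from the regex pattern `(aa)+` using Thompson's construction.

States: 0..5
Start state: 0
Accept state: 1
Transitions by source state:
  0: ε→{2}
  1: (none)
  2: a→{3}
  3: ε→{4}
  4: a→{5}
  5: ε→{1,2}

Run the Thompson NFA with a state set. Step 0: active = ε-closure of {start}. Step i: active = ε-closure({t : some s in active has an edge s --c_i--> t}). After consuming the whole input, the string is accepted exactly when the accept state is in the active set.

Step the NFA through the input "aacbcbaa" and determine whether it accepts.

start: ε-closure({0}) = {0,2}
'a' @ 1: {3,4}
'a' @ 2: {1,2,5}  ✓accept
'c' @ 3: {}  — dead — no transitions
rest 'bcbaa' ignored (set empty)
final: {}; accept 1 not in set

Answer: REJECT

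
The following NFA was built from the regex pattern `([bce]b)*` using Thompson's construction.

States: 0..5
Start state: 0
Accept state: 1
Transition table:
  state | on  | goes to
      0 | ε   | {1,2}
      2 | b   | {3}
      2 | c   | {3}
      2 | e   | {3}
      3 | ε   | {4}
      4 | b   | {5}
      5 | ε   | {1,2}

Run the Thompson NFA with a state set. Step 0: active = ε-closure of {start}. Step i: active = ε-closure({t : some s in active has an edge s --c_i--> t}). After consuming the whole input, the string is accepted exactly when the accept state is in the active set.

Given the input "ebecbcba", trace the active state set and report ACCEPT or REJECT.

initial (ε-close {0}): {0,1,2}
'e' @ 1: {3,4}
'b' @ 2: {1,2,5}  (accept∈set)
'e' @ 3: {3,4}
'c' @ 4: {}  — no active states
rest 'bcba' ignored (set empty)
end set {} — state 1 not in

Answer: REJECT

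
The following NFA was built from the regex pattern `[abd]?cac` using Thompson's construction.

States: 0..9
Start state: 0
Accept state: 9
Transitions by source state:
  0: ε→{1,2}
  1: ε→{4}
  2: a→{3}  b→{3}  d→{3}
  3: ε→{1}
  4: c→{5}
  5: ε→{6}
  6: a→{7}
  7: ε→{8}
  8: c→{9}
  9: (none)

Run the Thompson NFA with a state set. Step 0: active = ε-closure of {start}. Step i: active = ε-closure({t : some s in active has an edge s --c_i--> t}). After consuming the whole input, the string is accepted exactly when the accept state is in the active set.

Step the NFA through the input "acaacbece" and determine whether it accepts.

start: ε-closure({0}) = {0,1,2,4}
'a' @ 1: {1,3,4}
'c' @ 2: {5,6}
'a' @ 3: {7,8}
'a' @ 4: {}  — state set empty
rest 'cbece' ignored (set empty)
final: {}; accept 9 not in set

Answer: REJECT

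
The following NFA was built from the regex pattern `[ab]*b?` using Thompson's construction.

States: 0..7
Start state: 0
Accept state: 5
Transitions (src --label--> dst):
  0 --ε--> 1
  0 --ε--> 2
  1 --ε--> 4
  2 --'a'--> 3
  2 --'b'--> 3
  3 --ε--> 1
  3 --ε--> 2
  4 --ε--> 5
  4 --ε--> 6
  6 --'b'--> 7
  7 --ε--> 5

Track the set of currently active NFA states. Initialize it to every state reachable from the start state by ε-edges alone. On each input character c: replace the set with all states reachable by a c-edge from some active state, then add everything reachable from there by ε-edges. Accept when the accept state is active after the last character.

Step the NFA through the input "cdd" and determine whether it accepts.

S₀ = ε-closure({0}) = {0,1,2,4,5,6}
'c' @ 1: {}  — no active states
rest 'dd' ignored (set empty)
after full input: {}  (accept=5 not in)

Answer: REJECT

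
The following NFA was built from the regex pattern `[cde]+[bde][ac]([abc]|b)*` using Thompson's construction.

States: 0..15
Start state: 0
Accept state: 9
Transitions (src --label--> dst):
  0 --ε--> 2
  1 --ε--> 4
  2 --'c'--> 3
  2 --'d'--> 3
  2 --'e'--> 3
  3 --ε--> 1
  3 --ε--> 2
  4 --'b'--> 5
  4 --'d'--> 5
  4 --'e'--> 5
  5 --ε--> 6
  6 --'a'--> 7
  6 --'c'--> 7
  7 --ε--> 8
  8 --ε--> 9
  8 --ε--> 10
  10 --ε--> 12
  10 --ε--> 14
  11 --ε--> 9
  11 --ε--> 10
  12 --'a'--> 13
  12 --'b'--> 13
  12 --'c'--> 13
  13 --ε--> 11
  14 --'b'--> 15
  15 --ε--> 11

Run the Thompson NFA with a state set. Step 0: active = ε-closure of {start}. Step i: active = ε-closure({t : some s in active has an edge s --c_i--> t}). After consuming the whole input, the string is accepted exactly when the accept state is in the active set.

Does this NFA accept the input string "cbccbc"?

start: ε-closure({0}) = {0,2}
'c' @ 1: {1,2,3,4}
'b' @ 2: {5,6}
'c' @ 3: {7,8,9,10,12,14}  ✓accept
'c' @ 4: {9,10,11,12,13,14}  ✓accept
'b' @ 5: {9,10,11,12,13,14,15}  ✓accept
'c' @ 6: {9,10,11,12,13,14}  ✓accept
end set {9,10,11,12,13,14} — state 9 in

Answer: ACCEPT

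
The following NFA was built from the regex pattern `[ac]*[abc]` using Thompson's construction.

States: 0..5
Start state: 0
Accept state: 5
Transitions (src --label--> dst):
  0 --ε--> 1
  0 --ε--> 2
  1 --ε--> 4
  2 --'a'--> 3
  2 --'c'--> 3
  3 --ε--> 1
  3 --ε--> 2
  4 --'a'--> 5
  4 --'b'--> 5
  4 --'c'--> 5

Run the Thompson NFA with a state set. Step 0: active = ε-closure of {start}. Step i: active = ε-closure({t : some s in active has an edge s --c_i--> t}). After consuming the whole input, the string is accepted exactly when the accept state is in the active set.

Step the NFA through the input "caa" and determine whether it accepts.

initial (ε-close {0}): {0,1,2,4}
'c' @ 1: {1,2,3,4,5}  (accept∈set)
'a' @ 2: {1,2,3,4,5}  (accept∈set)
'a' @ 3: {1,2,3,4,5}  (accept∈set)
final: {1,2,3,4,5}; accept 5 in set

Answer: ACCEPT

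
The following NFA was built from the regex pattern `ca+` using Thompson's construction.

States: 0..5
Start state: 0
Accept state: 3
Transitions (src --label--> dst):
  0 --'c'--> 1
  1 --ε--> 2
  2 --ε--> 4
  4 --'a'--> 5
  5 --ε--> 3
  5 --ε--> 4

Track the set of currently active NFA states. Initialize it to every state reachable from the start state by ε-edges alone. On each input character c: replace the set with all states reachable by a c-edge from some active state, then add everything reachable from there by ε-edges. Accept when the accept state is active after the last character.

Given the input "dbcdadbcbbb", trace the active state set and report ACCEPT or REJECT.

Answer: REJECT

Trace:
initial (ε-close {0}): {0}
'd' @ 1: {}  — dead — no transitions
rest 'bcdadbcbbb' ignored (set empty)
after full input: {}  (accept=3 not in)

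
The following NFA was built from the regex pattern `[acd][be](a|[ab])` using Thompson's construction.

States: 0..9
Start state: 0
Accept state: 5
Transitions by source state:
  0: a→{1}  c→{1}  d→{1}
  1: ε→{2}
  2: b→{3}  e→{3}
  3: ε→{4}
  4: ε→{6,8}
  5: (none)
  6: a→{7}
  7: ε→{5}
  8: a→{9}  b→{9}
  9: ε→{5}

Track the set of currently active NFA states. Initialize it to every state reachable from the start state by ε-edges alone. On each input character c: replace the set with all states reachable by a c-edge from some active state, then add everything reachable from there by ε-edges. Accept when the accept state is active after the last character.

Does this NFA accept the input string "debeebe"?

Answer: REJECT

Trace:
initial (ε-close {0}): {0}
'd' @ 1: {1,2}
'e' @ 2: {3,4,6,8}
'b' @ 3: {5,9}  (accept∈set)
'e' @ 4: {}  — no active states
rest 'ebe' ignored (set empty)
final: {}; accept 5 not in set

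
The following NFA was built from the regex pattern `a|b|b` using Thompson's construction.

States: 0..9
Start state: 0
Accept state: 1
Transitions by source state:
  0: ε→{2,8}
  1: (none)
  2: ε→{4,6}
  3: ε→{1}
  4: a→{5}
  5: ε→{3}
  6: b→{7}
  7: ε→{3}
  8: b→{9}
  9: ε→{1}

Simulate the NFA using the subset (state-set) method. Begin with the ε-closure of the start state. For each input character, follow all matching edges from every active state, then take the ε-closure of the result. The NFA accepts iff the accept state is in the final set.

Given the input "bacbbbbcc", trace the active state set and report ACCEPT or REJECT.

start: ε-closure({0}) = {0,2,4,6,8}
'b' @ 1: {1,3,7,9}  ✓accept
'a' @ 2: {}  — dead — no transitions
rest 'cbbbbcc' ignored (set empty)
end set {} — state 1 not in

Answer: REJECT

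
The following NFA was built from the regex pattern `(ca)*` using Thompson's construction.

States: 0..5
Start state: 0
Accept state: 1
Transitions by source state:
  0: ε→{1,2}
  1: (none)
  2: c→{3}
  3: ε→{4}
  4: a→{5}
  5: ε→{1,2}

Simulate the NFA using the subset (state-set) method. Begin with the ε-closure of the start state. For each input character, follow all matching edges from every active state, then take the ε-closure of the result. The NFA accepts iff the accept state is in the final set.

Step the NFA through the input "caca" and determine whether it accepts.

initial (ε-close {0}): {0,1,2}
'c' @ 1: {3,4}
'a' @ 2: {1,2,5}  [accepting]
'c' @ 3: {3,4}
'a' @ 4: {1,2,5}  [accepting]
final: {1,2,5}; accept 1 in set

Answer: ACCEPT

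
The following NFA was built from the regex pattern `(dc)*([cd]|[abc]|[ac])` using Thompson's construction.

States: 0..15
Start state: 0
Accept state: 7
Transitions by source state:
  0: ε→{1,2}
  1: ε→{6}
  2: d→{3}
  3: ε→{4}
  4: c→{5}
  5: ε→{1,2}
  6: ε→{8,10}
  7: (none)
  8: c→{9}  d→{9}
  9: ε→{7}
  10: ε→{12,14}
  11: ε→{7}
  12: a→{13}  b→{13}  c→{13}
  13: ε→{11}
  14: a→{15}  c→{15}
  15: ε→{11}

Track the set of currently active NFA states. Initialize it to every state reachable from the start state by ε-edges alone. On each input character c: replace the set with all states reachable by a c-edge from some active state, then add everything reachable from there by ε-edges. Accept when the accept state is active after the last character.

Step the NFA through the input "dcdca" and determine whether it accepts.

Answer: ACCEPT

Steps:
start: ε-closure({0}) = {0,1,2,6,8,10,12,14}
'd' @ 1: {3,4,7,9}  [accepting]
'c' @ 2: {1,2,5,6,8,10,12,14}
'd' @ 3: {3,4,7,9}  [accepting]
'c' @ 4: {1,2,5,6,8,10,12,14}
'a' @ 5: {7,11,13,15}  [accepting]
final: {7,11,13,15}; accept 7 in set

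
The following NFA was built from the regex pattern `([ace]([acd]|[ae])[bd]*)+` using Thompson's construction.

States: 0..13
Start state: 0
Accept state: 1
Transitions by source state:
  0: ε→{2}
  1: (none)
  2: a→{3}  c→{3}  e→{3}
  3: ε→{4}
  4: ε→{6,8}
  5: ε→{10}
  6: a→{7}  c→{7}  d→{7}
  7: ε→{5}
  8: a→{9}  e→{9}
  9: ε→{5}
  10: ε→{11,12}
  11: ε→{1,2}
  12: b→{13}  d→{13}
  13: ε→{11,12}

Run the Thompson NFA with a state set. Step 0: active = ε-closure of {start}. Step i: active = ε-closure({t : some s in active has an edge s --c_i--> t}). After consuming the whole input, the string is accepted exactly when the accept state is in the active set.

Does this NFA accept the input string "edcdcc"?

Answer: ACCEPT

Steps:
S₀ = ε-closure({0}) = {0,2}
'e' @ 1: {3,4,6,8}
'd' @ 2: {1,2,5,7,10,11,12}  [accepting]
'c' @ 3: {3,4,6,8}
'd' @ 4: {1,2,5,7,10,11,12}  [accepting]
'c' @ 5: {3,4,6,8}
'c' @ 6: {1,2,5,7,10,11,12}  [accepting]
after full input: {1,2,5,7,10,11,12}  (accept=1 in)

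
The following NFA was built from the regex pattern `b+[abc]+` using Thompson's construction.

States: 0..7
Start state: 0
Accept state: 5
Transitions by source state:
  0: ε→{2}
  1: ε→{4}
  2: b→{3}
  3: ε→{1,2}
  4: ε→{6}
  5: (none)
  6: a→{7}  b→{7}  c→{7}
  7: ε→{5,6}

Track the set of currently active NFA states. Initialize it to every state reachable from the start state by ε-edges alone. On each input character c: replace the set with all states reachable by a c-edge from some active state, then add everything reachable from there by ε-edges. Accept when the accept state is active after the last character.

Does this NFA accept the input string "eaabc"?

start: ε-closure({0}) = {0,2}
'e' @ 1: {}  — state set empty
rest 'aabc' ignored (set empty)
after full input: {}  (accept=5 not in)

Answer: REJECT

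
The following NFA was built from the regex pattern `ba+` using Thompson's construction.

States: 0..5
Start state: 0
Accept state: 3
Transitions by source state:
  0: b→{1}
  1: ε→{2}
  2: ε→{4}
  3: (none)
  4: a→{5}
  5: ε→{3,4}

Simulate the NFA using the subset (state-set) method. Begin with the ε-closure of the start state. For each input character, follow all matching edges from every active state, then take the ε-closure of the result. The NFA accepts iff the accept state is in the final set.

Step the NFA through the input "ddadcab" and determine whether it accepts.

initial (ε-close {0}): {0}
'd' @ 1: {}  — no active states
rest 'dadcab' ignored (set empty)
final: {}; accept 3 not in set

Answer: REJECT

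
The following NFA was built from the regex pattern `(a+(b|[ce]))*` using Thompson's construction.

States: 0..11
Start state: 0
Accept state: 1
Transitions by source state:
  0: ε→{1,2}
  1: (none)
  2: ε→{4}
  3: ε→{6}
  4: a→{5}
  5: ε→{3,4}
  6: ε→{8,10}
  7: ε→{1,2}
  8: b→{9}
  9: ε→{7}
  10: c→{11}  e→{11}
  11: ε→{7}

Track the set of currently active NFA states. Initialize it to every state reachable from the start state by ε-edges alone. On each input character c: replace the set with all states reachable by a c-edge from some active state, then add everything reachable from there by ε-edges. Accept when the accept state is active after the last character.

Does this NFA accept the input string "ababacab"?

start: ε-closure({0}) = {0,1,2,4}
'a' @ 1: {3,4,5,6,8,10}
'b' @ 2: {1,2,4,7,9}  (accept∈set)
'a' @ 3: {3,4,5,6,8,10}
'b' @ 4: {1,2,4,7,9}  (accept∈set)
'a' @ 5: {3,4,5,6,8,10}
'c' @ 6: {1,2,4,7,11}  (accept∈set)
'a' @ 7: {3,4,5,6,8,10}
'b' @ 8: {1,2,4,7,9}  (accept∈set)
after full input: {1,2,4,7,9}  (accept=1 in)

Answer: ACCEPT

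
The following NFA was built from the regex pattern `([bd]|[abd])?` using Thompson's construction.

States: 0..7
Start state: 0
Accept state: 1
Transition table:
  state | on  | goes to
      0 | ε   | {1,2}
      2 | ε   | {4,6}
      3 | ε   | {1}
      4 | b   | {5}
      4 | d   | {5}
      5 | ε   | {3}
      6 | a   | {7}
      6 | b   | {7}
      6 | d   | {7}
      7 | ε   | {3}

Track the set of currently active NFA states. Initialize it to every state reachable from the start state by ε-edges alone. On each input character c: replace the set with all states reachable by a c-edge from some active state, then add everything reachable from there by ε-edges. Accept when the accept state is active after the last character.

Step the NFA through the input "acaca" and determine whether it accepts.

Answer: REJECT

Derivation:
S₀ = ε-closure({0}) = {0,1,2,4,6}
'a' @ 1: {1,3,7}  (accept∈set)
'c' @ 2: {}  — no active states
rest 'aca' ignored (set empty)
after full input: {}  (accept=1 not in)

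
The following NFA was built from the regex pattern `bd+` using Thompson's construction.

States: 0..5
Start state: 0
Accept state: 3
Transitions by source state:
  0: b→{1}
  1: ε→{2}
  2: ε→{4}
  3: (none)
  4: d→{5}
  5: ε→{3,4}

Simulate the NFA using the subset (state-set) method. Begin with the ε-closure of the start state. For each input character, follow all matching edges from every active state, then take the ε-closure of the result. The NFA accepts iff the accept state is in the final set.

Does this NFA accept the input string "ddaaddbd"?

start: ε-closure({0}) = {0}
'd' @ 1: {}  — no active states
rest 'daaddbd' ignored (set empty)
final: {}; accept 3 not in set

Answer: REJECT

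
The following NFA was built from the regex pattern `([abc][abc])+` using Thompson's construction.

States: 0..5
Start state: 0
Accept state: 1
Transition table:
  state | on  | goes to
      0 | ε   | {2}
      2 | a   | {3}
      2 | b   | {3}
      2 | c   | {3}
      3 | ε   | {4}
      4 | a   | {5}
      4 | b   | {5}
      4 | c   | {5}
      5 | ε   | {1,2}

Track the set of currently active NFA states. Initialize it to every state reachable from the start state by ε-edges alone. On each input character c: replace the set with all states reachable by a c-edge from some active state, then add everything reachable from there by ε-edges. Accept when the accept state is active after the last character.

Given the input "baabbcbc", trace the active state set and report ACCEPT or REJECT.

start: ε-closure({0}) = {0,2}
'b' @ 1: {3,4}
'a' @ 2: {1,2,5}  [accepting]
'a' @ 3: {3,4}
'b' @ 4: {1,2,5}  [accepting]
'b' @ 5: {3,4}
'c' @ 6: {1,2,5}  [accepting]
'b' @ 7: {3,4}
'c' @ 8: {1,2,5}  [accepting]
end set {1,2,5} — state 1 in

Answer: ACCEPT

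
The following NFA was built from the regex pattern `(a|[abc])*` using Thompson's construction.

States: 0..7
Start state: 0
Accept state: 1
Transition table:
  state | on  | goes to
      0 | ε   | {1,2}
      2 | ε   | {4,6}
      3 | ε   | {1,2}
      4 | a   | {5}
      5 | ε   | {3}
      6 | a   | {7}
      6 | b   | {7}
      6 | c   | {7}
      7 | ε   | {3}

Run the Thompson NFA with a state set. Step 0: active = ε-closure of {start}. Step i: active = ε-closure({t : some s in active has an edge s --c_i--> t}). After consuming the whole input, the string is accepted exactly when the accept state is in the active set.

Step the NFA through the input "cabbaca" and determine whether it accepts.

start: ε-closure({0}) = {0,1,2,4,6}
'c' @ 1: {1,2,3,4,6,7}  (accept∈set)
'a' @ 2: {1,2,3,4,5,6,7}  (accept∈set)
'b' @ 3: {1,2,3,4,6,7}  (accept∈set)
'b' @ 4: {1,2,3,4,6,7}  (accept∈set)
'a' @ 5: {1,2,3,4,5,6,7}  (accept∈set)
'c' @ 6: {1,2,3,4,6,7}  (accept∈set)
'a' @ 7: {1,2,3,4,5,6,7}  (accept∈set)
end set {1,2,3,4,5,6,7} — state 1 in

Answer: ACCEPT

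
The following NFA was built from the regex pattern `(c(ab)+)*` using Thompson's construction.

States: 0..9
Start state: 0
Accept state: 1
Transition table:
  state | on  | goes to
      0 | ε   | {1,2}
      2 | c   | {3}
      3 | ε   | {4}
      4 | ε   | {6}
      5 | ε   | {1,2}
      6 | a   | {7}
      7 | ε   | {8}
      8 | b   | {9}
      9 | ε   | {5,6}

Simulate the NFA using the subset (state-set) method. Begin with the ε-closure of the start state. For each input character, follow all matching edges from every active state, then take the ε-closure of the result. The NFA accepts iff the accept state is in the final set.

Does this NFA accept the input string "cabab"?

initial (ε-close {0}): {0,1,2}
'c' @ 1: {3,4,6}
'a' @ 2: {7,8}
'b' @ 3: {1,2,5,6,9}  ✓accept
'a' @ 4: {7,8}
'b' @ 5: {1,2,5,6,9}  ✓accept
final: {1,2,5,6,9}; accept 1 in set

Answer: ACCEPT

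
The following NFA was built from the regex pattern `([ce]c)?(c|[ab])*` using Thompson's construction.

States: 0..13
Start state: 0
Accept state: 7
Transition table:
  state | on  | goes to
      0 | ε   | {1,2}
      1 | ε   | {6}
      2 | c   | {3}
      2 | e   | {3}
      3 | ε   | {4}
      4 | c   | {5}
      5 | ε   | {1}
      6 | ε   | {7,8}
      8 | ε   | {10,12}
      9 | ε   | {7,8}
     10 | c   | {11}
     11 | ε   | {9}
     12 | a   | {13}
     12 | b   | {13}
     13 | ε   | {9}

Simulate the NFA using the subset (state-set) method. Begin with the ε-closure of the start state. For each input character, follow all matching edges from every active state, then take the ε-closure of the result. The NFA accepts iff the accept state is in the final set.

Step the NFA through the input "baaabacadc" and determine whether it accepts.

Answer: REJECT

Steps:
start: ε-closure({0}) = {0,1,2,6,7,8,10,12}
'b' @ 1: {7,8,9,10,12,13}  (accept∈set)
'a' @ 2: {7,8,9,10,12,13}  (accept∈set)
'a' @ 3: {7,8,9,10,12,13}  (accept∈set)
'a' @ 4: {7,8,9,10,12,13}  (accept∈set)
'b' @ 5: {7,8,9,10,12,13}  (accept∈set)
'a' @ 6: {7,8,9,10,12,13}  (accept∈set)
'c' @ 7: {7,8,9,10,11,12}  (accept∈set)
'a' @ 8: {7,8,9,10,12,13}  (accept∈set)
'd' @ 9: {}  — dead — no transitions
rest 'c' ignored (set empty)
end set {} — state 7 not in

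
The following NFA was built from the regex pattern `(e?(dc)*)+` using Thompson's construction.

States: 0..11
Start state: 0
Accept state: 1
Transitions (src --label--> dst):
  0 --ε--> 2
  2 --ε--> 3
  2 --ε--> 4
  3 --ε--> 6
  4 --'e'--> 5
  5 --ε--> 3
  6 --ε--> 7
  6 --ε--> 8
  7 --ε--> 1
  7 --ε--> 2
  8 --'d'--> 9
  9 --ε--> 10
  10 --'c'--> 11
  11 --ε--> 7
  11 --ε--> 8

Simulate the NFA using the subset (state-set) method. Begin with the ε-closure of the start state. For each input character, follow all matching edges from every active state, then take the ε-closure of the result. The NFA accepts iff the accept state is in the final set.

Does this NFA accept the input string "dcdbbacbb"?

start: ε-closure({0}) = {0,1,2,3,4,6,7,8}
'd' @ 1: {9,10}
'c' @ 2: {1,2,3,4,6,7,8,11}  [accepting]
'd' @ 3: {9,10}
'b' @ 4: {}  — dead — no transitions
rest 'bacbb' ignored (set empty)
after full input: {}  (accept=1 not in)

Answer: REJECT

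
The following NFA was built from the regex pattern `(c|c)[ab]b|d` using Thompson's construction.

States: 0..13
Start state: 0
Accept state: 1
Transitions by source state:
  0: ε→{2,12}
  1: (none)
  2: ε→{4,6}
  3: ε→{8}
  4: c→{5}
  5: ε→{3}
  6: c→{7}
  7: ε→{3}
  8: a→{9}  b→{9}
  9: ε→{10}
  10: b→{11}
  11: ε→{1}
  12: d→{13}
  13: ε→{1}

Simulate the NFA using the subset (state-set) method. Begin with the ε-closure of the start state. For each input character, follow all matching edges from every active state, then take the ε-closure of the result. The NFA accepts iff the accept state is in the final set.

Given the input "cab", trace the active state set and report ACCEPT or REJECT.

initial (ε-close {0}): {0,2,4,6,12}
'c' @ 1: {3,5,7,8}
'a' @ 2: {9,10}
'b' @ 3: {1,11}  ✓accept
end set {1,11} — state 1 in

Answer: ACCEPT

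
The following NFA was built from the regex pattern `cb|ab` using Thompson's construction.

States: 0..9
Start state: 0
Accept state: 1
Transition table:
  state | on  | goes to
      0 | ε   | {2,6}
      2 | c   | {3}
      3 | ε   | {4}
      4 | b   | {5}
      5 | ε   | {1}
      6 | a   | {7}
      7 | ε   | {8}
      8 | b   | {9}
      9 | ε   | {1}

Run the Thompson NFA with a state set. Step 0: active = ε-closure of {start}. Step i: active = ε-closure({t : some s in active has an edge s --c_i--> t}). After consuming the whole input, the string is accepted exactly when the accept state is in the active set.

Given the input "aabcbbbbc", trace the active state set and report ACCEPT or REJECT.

Answer: REJECT

Derivation:
start: ε-closure({0}) = {0,2,6}
'a' @ 1: {7,8}
'a' @ 2: {}  — no active states
rest 'bcbbbbc' ignored (set empty)
after full input: {}  (accept=1 not in)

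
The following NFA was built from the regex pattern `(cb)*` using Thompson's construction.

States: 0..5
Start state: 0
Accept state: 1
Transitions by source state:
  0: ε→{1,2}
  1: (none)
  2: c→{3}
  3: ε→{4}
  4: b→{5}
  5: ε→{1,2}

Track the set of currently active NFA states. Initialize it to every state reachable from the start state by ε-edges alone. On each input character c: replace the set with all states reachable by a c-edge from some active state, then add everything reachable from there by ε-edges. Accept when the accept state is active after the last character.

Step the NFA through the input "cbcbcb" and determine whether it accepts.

start: ε-closure({0}) = {0,1,2}
'c' @ 1: {3,4}
'b' @ 2: {1,2,5}  [accepting]
'c' @ 3: {3,4}
'b' @ 4: {1,2,5}  [accepting]
'c' @ 5: {3,4}
'b' @ 6: {1,2,5}  [accepting]
after full input: {1,2,5}  (accept=1 in)

Answer: ACCEPT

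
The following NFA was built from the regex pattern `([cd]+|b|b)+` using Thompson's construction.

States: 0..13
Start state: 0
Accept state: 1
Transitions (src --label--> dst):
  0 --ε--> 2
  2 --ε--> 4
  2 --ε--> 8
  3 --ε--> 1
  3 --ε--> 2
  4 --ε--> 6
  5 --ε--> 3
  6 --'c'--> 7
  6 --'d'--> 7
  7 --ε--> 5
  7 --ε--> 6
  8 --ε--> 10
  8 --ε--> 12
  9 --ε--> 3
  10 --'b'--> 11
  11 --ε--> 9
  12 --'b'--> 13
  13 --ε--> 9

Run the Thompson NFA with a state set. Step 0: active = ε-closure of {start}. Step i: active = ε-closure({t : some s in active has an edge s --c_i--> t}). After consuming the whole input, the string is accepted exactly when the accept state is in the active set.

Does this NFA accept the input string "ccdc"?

Answer: ACCEPT

Steps:
S₀ = ε-closure({0}) = {0,2,4,6,8,10,12}
'c' @ 1: {1,2,3,4,5,6,7,8,10,12}  ✓accept
'c' @ 2: {1,2,3,4,5,6,7,8,10,12}  ✓accept
'd' @ 3: {1,2,3,4,5,6,7,8,10,12}  ✓accept
'c' @ 4: {1,2,3,4,5,6,7,8,10,12}  ✓accept
final: {1,2,3,4,5,6,7,8,10,12}; accept 1 in set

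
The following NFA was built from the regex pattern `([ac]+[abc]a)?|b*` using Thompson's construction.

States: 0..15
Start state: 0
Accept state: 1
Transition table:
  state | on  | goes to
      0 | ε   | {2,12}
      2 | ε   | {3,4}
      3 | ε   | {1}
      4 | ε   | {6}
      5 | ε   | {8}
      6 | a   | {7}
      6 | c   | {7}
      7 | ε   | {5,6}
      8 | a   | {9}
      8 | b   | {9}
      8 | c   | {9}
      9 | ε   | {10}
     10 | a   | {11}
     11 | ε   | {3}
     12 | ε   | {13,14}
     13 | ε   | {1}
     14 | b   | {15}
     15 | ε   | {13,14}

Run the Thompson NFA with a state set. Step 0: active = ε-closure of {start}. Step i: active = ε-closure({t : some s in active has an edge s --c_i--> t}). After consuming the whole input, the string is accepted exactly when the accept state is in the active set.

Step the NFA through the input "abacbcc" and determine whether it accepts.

Answer: REJECT

Trace:
S₀ = ε-closure({0}) = {0,1,2,3,4,6,12,13,14}
'a' @ 1: {5,6,7,8}
'b' @ 2: {9,10}
'a' @ 3: {1,3,11}  ✓accept
'c' @ 4: {}  — no active states
rest 'bcc' ignored (set empty)
final: {}; accept 1 not in set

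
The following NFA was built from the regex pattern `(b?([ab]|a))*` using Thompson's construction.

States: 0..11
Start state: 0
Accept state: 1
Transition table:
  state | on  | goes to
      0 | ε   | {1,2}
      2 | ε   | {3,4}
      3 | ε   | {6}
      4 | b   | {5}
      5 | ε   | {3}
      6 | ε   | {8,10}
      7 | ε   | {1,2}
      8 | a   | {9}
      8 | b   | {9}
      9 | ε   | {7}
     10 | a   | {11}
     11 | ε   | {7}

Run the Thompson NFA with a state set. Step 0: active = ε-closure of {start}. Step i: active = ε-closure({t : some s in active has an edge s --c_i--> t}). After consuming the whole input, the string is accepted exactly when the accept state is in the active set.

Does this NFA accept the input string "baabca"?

Answer: REJECT

Trace:
initial (ε-close {0}): {0,1,2,3,4,6,8,10}
'b' @ 1: {1,2,3,4,5,6,7,8,9,10}  ✓accept
'a' @ 2: {1,2,3,4,6,7,8,9,10,11}  ✓accept
'a' @ 3: {1,2,3,4,6,7,8,9,10,11}  ✓accept
'b' @ 4: {1,2,3,4,5,6,7,8,9,10}  ✓accept
'c' @ 5: {}  — no active states
rest 'a' ignored (set empty)
final: {}; accept 1 not in set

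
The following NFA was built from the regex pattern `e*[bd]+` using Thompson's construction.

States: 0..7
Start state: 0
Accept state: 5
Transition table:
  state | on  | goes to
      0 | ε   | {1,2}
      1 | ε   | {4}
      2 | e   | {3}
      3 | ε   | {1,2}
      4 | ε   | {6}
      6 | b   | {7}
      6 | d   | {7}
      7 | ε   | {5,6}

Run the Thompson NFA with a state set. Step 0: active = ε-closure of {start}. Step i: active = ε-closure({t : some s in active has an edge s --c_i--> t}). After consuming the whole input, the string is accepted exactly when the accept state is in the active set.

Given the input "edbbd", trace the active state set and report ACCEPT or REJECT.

Answer: ACCEPT

Steps:
start: ε-closure({0}) = {0,1,2,4,6}
'e' @ 1: {1,2,3,4,6}
'd' @ 2: {5,6,7}  ✓accept
'b' @ 3: {5,6,7}  ✓accept
'b' @ 4: {5,6,7}  ✓accept
'd' @ 5: {5,6,7}  ✓accept
after full input: {5,6,7}  (accept=5 in)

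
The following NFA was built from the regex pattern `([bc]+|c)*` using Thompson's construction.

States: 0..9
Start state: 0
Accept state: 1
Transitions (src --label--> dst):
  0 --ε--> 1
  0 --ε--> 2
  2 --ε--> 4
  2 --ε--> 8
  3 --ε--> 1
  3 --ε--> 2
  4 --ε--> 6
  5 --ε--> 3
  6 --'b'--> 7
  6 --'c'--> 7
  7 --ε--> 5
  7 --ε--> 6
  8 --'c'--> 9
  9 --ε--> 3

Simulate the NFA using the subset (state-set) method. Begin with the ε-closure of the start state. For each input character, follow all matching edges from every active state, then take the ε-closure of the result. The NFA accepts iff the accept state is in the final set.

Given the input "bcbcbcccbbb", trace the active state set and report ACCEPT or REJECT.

S₀ = ε-closure({0}) = {0,1,2,4,6,8}
'b' @ 1: {1,2,3,4,5,6,7,8}  (accept∈set)
'c' @ 2: {1,2,3,4,5,6,7,8,9}  (accept∈set)
'b' @ 3: {1,2,3,4,5,6,7,8}  (accept∈set)
'c' @ 4: {1,2,3,4,5,6,7,8,9}  (accept∈set)
'b' @ 5: {1,2,3,4,5,6,7,8}  (accept∈set)
'c' @ 6: {1,2,3,4,5,6,7,8,9}  (accept∈set)
'c' @ 7: {1,2,3,4,5,6,7,8,9}  (accept∈set)
'c' @ 8: {1,2,3,4,5,6,7,8,9}  (accept∈set)
'b' @ 9: {1,2,3,4,5,6,7,8}  (accept∈set)
'b' @ 10: {1,2,3,4,5,6,7,8}  (accept∈set)
'b' @ 11: {1,2,3,4,5,6,7,8}  (accept∈set)
final: {1,2,3,4,5,6,7,8}; accept 1 in set

Answer: ACCEPT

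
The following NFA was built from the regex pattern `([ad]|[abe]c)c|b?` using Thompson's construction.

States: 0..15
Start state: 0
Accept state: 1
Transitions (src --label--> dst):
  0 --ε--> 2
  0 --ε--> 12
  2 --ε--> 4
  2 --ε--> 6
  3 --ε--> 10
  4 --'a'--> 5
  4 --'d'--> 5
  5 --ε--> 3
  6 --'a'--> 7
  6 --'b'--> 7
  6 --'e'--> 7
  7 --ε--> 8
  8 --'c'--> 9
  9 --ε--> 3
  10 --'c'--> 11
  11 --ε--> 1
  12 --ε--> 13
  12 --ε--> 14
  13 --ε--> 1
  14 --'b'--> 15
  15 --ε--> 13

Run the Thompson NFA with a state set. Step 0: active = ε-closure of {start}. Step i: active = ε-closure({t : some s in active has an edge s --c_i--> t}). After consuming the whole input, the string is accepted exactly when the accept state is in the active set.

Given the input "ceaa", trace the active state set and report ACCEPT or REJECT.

S₀ = ε-closure({0}) = {0,1,2,4,6,12,13,14}
'c' @ 1: {}  — state set empty
rest 'eaa' ignored (set empty)
end set {} — state 1 not in

Answer: REJECT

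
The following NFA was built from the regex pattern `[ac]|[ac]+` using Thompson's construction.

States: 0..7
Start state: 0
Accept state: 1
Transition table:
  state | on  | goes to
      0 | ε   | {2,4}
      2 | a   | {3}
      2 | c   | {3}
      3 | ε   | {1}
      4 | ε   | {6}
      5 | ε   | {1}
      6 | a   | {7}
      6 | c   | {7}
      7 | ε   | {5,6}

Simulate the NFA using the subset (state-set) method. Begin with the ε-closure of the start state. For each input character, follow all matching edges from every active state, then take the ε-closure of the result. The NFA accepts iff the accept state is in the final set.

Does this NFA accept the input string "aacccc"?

Answer: ACCEPT

Steps:
initial (ε-close {0}): {0,2,4,6}
'a' @ 1: {1,3,5,6,7}  ✓accept
'a' @ 2: {1,5,6,7}  ✓accept
'c' @ 3: {1,5,6,7}  ✓accept
'c' @ 4: {1,5,6,7}  ✓accept
'c' @ 5: {1,5,6,7}  ✓accept
'c' @ 6: {1,5,6,7}  ✓accept
final: {1,5,6,7}; accept 1 in set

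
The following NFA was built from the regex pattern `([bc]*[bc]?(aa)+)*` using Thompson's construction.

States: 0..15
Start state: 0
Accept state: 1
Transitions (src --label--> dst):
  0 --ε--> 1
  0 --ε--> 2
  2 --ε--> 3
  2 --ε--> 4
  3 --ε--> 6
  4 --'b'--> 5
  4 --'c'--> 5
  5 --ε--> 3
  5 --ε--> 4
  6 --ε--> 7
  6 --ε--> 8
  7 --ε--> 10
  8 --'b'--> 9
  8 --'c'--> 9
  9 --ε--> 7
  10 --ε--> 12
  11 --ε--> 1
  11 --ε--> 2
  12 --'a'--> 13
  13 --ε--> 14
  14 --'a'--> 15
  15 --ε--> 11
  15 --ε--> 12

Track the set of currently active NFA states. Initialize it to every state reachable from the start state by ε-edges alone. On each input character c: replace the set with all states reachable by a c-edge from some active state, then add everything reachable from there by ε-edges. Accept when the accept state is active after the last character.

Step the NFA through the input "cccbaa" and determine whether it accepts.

initial (ε-close {0}): {0,1,2,3,4,6,7,8,10,12}
'c' @ 1: {3,4,5,6,7,8,9,10,12}
'c' @ 2: {3,4,5,6,7,8,9,10,12}
'c' @ 3: {3,4,5,6,7,8,9,10,12}
'b' @ 4: {3,4,5,6,7,8,9,10,12}
'a' @ 5: {13,14}
'a' @ 6: {1,2,3,4,6,7,8,10,11,12,15}  [accepting]
after full input: {1,2,3,4,6,7,8,10,11,12,15}  (accept=1 in)

Answer: ACCEPT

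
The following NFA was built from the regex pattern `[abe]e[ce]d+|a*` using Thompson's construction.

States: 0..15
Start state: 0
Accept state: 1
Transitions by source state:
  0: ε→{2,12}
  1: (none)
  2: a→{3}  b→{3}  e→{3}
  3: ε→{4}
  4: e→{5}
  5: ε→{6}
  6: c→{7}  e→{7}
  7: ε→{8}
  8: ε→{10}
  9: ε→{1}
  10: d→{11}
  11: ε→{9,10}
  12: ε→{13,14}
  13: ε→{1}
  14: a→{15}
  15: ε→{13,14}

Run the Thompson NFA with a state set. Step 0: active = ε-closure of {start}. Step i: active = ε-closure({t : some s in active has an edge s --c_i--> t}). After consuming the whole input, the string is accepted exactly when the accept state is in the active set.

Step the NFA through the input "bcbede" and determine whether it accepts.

Answer: REJECT

Steps:
initial (ε-close {0}): {0,1,2,12,13,14}
'b' @ 1: {3,4}
'c' @ 2: {}  — state set empty
rest 'bede' ignored (set empty)
after full input: {}  (accept=1 not in)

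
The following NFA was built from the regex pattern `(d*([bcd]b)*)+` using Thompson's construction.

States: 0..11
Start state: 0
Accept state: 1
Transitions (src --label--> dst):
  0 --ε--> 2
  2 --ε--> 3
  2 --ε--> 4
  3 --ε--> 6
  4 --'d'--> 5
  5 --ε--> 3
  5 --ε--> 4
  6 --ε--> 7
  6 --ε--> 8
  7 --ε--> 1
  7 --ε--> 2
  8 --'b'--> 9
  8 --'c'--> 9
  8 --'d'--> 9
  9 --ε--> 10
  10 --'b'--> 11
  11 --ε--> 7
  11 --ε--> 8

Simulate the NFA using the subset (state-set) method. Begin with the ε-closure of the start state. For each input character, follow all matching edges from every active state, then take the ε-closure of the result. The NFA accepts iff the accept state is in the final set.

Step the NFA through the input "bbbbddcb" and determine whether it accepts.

S₀ = ε-closure({0}) = {0,1,2,3,4,6,7,8}
'b' @ 1: {9,10}
'b' @ 2: {1,2,3,4,6,7,8,11}  [accepting]
'b' @ 3: {9,10}
'b' @ 4: {1,2,3,4,6,7,8,11}  [accepting]
'd' @ 5: {1,2,3,4,5,6,7,8,9,10}  [accepting]
'd' @ 6: {1,2,3,4,5,6,7,8,9,10}  [accepting]
'c' @ 7: {9,10}
'b' @ 8: {1,2,3,4,6,7,8,11}  [accepting]
final: {1,2,3,4,6,7,8,11}; accept 1 in set

Answer: ACCEPT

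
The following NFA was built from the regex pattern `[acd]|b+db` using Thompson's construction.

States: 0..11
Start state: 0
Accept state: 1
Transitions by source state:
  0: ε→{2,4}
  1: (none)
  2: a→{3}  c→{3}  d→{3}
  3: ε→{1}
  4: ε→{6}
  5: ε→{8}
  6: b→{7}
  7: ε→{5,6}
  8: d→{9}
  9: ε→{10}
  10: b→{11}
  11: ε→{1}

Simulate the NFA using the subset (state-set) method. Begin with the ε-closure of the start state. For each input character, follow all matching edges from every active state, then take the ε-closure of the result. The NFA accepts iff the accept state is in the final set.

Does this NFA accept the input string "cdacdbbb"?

Answer: REJECT

Trace:
S₀ = ε-closure({0}) = {0,2,4,6}
'c' @ 1: {1,3}  [accepting]
'd' @ 2: {}  — state set empty
rest 'acdbbb' ignored (set empty)
final: {}; accept 1 not in set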